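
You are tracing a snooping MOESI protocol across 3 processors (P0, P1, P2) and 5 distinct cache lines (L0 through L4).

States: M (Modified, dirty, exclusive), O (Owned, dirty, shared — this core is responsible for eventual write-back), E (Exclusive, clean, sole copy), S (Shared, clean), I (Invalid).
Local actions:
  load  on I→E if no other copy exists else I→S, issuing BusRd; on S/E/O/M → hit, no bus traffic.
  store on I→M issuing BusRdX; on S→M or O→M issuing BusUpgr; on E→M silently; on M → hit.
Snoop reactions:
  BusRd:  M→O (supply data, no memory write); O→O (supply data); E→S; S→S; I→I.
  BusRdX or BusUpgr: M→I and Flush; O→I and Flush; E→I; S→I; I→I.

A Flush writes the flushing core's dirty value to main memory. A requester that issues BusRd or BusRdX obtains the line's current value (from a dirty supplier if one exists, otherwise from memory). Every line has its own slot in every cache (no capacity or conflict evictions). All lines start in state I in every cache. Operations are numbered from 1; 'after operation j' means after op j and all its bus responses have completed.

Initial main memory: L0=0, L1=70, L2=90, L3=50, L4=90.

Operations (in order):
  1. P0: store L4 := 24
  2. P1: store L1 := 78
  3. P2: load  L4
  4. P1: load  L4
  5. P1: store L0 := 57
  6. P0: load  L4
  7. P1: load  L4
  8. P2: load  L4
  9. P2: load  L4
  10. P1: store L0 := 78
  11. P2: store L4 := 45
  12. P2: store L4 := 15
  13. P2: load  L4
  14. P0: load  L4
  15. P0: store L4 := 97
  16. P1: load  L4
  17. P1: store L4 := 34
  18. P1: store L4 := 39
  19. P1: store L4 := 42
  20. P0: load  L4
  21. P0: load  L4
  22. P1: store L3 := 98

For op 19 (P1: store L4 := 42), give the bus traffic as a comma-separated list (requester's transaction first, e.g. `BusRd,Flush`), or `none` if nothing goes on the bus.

  op1 P0: store L4 := 24 → M/I/I on L4; bus BusRdX; mem=90
  op2 P1: store L1 := 78 → I/M/I on L1; bus BusRdX; mem=70
  op3 P2: load  L4 → O/I/S on L4; bus BusRd; mem=90
  op4 P1: load  L4 → O/S/S on L4; bus BusRd; mem=90
  op5 P1: store L0 := 57 → I/M/I on L0; bus BusRdX; mem=0
  op6 P0: load  L4 → O/S/S on L4; bus (none); mem=90
  op7 P1: load  L4 → O/S/S on L4; bus (none); mem=90
  op8 P2: load  L4 → O/S/S on L4; bus (none); mem=90
  op9 P2: load  L4 → O/S/S on L4; bus (none); mem=90
  op10 P1: store L0 := 78 → I/M/I on L0; bus (none); mem=0
  op11 P2: store L4 := 45 → I/I/M on L4; bus BusUpgr Flush; mem=24
  op12 P2: store L4 := 15 → I/I/M on L4; bus (none); mem=24
  op13 P2: load  L4 → I/I/M on L4; bus (none); mem=24
  op14 P0: load  L4 → S/I/O on L4; bus BusRd; mem=24
  op15 P0: store L4 := 97 → M/I/I on L4; bus BusUpgr Flush; mem=15
  op16 P1: load  L4 → O/S/I on L4; bus BusRd; mem=15
  op17 P1: store L4 := 34 → I/M/I on L4; bus BusUpgr Flush; mem=97
  op18 P1: store L4 := 39 → I/M/I on L4; bus (none); mem=97
  op19 P1: store L4 := 42 → I/M/I on L4; bus (none); mem=97
  op20 P0: load  L4 → S/O/I on L4; bus BusRd; mem=97
  op21 P0: load  L4 → S/O/I on L4; bus (none); mem=97
  op22 P1: store L3 := 98 → I/M/I on L3; bus BusRdX; mem=50

bus = none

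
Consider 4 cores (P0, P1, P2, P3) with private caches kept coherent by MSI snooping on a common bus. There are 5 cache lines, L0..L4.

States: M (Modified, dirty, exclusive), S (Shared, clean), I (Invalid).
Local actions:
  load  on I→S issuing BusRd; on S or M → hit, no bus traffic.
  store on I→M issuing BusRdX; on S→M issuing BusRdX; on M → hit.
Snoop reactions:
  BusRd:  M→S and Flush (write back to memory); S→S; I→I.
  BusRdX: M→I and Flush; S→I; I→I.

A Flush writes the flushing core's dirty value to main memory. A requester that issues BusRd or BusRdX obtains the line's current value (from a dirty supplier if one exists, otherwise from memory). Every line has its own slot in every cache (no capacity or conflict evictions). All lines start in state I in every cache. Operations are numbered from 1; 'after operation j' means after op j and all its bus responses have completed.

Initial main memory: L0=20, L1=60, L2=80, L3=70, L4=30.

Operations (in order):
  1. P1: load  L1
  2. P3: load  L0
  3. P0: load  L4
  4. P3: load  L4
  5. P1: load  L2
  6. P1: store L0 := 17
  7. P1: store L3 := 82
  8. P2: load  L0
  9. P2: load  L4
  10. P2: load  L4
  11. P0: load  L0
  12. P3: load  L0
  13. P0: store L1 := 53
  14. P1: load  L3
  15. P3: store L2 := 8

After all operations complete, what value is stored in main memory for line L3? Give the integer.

memory[L3] = 70

1. P1: load  L1  bus=[BusRd]  L1: P0=I P1=S P2=I P3=I  mem[L1]=60
2. P3: load  L0  bus=[BusRd]  L0: P0=I P1=I P2=I P3=S  mem[L0]=20
3. P0: load  L4  bus=[BusRd]  L4: P0=S P1=I P2=I P3=I  mem[L4]=30
4. P3: load  L4  bus=[BusRd]  L4: P0=S P1=I P2=I P3=S  mem[L4]=30
5. P1: load  L2  bus=[BusRd]  L2: P0=I P1=S P2=I P3=I  mem[L2]=80
6. P1: store L0 := 17  bus=[BusRdX]  L0: P0=I P1=M P2=I P3=I  mem[L0]=20
7. P1: store L3 := 82  bus=[BusRdX]  L3: P0=I P1=M P2=I P3=I  mem[L3]=70
8. P2: load  L0  bus=[BusRd,Flush]  L0: P0=I P1=S P2=S P3=I  mem[L0]=17
9. P2: load  L4  bus=[BusRd]  L4: P0=S P1=I P2=S P3=S  mem[L4]=30
10. P2: load  L4  bus=[-]  L4: P0=S P1=I P2=S P3=S  mem[L4]=30
11. P0: load  L0  bus=[BusRd]  L0: P0=S P1=S P2=S P3=I  mem[L0]=17
12. P3: load  L0  bus=[BusRd]  L0: P0=S P1=S P2=S P3=S  mem[L0]=17
13. P0: store L1 := 53  bus=[BusRdX]  L1: P0=M P1=I P2=I P3=I  mem[L1]=60
14. P1: load  L3  bus=[-]  L3: P0=I P1=M P2=I P3=I  mem[L3]=70
15. P3: store L2 := 8  bus=[BusRdX]  L2: P0=I P1=I P2=I P3=M  mem[L2]=80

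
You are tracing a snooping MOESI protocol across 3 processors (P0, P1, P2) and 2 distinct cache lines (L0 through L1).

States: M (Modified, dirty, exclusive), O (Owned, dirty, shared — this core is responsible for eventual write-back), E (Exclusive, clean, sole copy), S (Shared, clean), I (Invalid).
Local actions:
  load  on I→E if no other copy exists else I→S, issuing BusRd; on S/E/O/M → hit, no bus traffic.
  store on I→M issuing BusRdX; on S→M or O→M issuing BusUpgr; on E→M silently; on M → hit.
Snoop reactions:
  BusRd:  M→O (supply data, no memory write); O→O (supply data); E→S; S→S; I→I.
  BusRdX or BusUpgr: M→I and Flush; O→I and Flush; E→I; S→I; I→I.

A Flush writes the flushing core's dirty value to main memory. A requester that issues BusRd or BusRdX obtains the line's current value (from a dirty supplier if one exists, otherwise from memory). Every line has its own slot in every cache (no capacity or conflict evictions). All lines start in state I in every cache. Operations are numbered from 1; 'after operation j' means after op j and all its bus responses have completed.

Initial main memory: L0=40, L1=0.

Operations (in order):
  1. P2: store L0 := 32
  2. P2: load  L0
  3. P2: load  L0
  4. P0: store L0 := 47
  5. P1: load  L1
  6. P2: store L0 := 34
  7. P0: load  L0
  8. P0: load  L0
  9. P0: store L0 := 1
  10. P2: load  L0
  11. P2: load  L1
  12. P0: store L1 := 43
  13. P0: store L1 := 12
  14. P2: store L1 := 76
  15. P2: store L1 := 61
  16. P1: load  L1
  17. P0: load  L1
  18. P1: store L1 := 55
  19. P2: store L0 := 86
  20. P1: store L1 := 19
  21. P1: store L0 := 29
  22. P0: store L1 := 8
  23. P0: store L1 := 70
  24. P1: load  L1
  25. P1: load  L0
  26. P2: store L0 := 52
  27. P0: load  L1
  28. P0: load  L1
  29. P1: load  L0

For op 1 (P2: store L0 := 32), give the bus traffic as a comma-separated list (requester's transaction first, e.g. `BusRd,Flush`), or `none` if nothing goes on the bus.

bus = BusRdX

1. P2: store L0 := 32  bus=[BusRdX]  L0: P0=I P1=I P2=M  mem[L0]=40
2. P2: load  L0  bus=[-]  L0: P0=I P1=I P2=M  mem[L0]=40
3. P2: load  L0  bus=[-]  L0: P0=I P1=I P2=M  mem[L0]=40
4. P0: store L0 := 47  bus=[BusRdX,Flush]  L0: P0=M P1=I P2=I  mem[L0]=32
5. P1: load  L1  bus=[BusRd]  L1: P0=I P1=E P2=I  mem[L1]=0
6. P2: store L0 := 34  bus=[BusRdX,Flush]  L0: P0=I P1=I P2=M  mem[L0]=47
7. P0: load  L0  bus=[BusRd]  L0: P0=S P1=I P2=O  mem[L0]=47
8. P0: load  L0  bus=[-]  L0: P0=S P1=I P2=O  mem[L0]=47
9. P0: store L0 := 1  bus=[BusUpgr,Flush]  L0: P0=M P1=I P2=I  mem[L0]=34
10. P2: load  L0  bus=[BusRd]  L0: P0=O P1=I P2=S  mem[L0]=34
11. P2: load  L1  bus=[BusRd]  L1: P0=I P1=S P2=S  mem[L1]=0
12. P0: store L1 := 43  bus=[BusRdX]  L1: P0=M P1=I P2=I  mem[L1]=0
13. P0: store L1 := 12  bus=[-]  L1: P0=M P1=I P2=I  mem[L1]=0
14. P2: store L1 := 76  bus=[BusRdX,Flush]  L1: P0=I P1=I P2=M  mem[L1]=12
15. P2: store L1 := 61  bus=[-]  L1: P0=I P1=I P2=M  mem[L1]=12
16. P1: load  L1  bus=[BusRd]  L1: P0=I P1=S P2=O  mem[L1]=12
17. P0: load  L1  bus=[BusRd]  L1: P0=S P1=S P2=O  mem[L1]=12
18. P1: store L1 := 55  bus=[BusUpgr,Flush]  L1: P0=I P1=M P2=I  mem[L1]=61
19. P2: store L0 := 86  bus=[BusUpgr,Flush]  L0: P0=I P1=I P2=M  mem[L0]=1
20. P1: store L1 := 19  bus=[-]  L1: P0=I P1=M P2=I  mem[L1]=61
21. P1: store L0 := 29  bus=[BusRdX,Flush]  L0: P0=I P1=M P2=I  mem[L0]=86
22. P0: store L1 := 8  bus=[BusRdX,Flush]  L1: P0=M P1=I P2=I  mem[L1]=19
23. P0: store L1 := 70  bus=[-]  L1: P0=M P1=I P2=I  mem[L1]=19
24. P1: load  L1  bus=[BusRd]  L1: P0=O P1=S P2=I  mem[L1]=19
25. P1: load  L0  bus=[-]  L0: P0=I P1=M P2=I  mem[L0]=86
26. P2: store L0 := 52  bus=[BusRdX,Flush]  L0: P0=I P1=I P2=M  mem[L0]=29
27. P0: load  L1  bus=[-]  L1: P0=O P1=S P2=I  mem[L1]=19
28. P0: load  L1  bus=[-]  L1: P0=O P1=S P2=I  mem[L1]=19
29. P1: load  L0  bus=[BusRd]  L0: P0=I P1=S P2=O  mem[L0]=29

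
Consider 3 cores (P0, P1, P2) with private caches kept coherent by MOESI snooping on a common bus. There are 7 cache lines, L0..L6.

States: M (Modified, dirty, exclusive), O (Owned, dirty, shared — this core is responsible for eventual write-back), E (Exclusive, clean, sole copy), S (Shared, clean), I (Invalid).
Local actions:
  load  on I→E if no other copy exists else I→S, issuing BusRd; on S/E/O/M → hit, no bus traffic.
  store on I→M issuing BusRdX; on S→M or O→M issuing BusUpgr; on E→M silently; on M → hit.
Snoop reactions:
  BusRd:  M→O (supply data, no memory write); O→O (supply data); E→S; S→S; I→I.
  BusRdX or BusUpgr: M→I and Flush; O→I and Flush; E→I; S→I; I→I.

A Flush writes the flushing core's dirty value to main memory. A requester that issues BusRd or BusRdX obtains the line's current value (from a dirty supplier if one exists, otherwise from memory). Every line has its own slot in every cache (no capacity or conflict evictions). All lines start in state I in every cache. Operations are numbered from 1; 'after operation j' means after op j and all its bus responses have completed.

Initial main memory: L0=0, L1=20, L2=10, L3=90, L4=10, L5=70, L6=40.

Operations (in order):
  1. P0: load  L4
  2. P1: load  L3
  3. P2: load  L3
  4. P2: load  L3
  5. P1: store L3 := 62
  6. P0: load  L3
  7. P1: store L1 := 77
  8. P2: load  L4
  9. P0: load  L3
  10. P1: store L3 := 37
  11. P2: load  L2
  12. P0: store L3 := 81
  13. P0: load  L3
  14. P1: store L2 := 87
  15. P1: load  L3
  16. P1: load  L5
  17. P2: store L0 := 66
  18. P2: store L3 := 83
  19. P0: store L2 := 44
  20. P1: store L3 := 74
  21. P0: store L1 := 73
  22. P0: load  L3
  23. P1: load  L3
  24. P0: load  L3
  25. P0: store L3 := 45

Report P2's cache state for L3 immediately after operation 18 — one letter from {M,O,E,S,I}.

state = M

  op1 P0: load  L4 → E/I/I on L4; bus BusRd; mem=10
  op2 P1: load  L3 → I/E/I on L3; bus BusRd; mem=90
  op3 P2: load  L3 → I/S/S on L3; bus BusRd; mem=90
  op4 P2: load  L3 → I/S/S on L3; bus (none); mem=90
  op5 P1: store L3 := 62 → I/M/I on L3; bus BusUpgr; mem=90
  op6 P0: load  L3 → S/O/I on L3; bus BusRd; mem=90
  op7 P1: store L1 := 77 → I/M/I on L1; bus BusRdX; mem=20
  op8 P2: load  L4 → S/I/S on L4; bus BusRd; mem=10
  op9 P0: load  L3 → S/O/I on L3; bus (none); mem=90
  op10 P1: store L3 := 37 → I/M/I on L3; bus BusUpgr; mem=90
  op11 P2: load  L2 → I/I/E on L2; bus BusRd; mem=10
  op12 P0: store L3 := 81 → M/I/I on L3; bus BusRdX Flush; mem=37
  op13 P0: load  L3 → M/I/I on L3; bus (none); mem=37
  op14 P1: store L2 := 87 → I/M/I on L2; bus BusRdX; mem=10
  op15 P1: load  L3 → O/S/I on L3; bus BusRd; mem=37
  op16 P1: load  L5 → I/E/I on L5; bus BusRd; mem=70
  op17 P2: store L0 := 66 → I/I/M on L0; bus BusRdX; mem=0
  op18 P2: store L3 := 83 → I/I/M on L3; bus BusRdX Flush; mem=81
  op19 P0: store L2 := 44 → M/I/I on L2; bus BusRdX Flush; mem=87
  op20 P1: store L3 := 74 → I/M/I on L3; bus BusRdX Flush; mem=83
  op21 P0: store L1 := 73 → M/I/I on L1; bus BusRdX Flush; mem=77
  op22 P0: load  L3 → S/O/I on L3; bus BusRd; mem=83
  op23 P1: load  L3 → S/O/I on L3; bus (none); mem=83
  op24 P0: load  L3 → S/O/I on L3; bus (none); mem=83
  op25 P0: store L3 := 45 → M/I/I on L3; bus BusUpgr Flush; mem=74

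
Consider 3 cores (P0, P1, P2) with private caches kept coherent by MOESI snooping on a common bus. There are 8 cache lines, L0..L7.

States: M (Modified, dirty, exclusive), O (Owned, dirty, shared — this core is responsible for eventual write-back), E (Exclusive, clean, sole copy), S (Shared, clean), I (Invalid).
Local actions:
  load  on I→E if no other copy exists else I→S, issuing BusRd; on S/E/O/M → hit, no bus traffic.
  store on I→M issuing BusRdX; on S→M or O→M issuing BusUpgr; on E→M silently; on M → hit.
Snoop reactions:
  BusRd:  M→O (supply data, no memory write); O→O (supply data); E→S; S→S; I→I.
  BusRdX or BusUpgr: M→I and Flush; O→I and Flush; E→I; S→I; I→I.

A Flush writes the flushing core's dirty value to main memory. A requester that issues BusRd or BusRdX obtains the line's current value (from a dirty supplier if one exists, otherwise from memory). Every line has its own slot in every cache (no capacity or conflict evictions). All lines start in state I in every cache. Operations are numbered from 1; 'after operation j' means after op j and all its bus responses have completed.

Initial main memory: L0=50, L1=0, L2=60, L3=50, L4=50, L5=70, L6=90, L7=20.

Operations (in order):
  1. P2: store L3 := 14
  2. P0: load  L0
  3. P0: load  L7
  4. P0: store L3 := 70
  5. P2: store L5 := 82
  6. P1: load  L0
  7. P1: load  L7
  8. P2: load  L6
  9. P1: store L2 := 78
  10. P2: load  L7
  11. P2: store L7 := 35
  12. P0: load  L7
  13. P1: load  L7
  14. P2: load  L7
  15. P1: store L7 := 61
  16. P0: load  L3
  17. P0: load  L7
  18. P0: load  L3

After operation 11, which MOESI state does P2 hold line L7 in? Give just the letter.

1. P2: store L3 := 14  bus=[BusRdX]  L3: P0=I P1=I P2=M  mem[L3]=50
2. P0: load  L0  bus=[BusRd]  L0: P0=E P1=I P2=I  mem[L0]=50
3. P0: load  L7  bus=[BusRd]  L7: P0=E P1=I P2=I  mem[L7]=20
4. P0: store L3 := 70  bus=[BusRdX,Flush]  L3: P0=M P1=I P2=I  mem[L3]=14
5. P2: store L5 := 82  bus=[BusRdX]  L5: P0=I P1=I P2=M  mem[L5]=70
6. P1: load  L0  bus=[BusRd]  L0: P0=S P1=S P2=I  mem[L0]=50
7. P1: load  L7  bus=[BusRd]  L7: P0=S P1=S P2=I  mem[L7]=20
8. P2: load  L6  bus=[BusRd]  L6: P0=I P1=I P2=E  mem[L6]=90
9. P1: store L2 := 78  bus=[BusRdX]  L2: P0=I P1=M P2=I  mem[L2]=60
10. P2: load  L7  bus=[BusRd]  L7: P0=S P1=S P2=S  mem[L7]=20
11. P2: store L7 := 35  bus=[BusUpgr]  L7: P0=I P1=I P2=M  mem[L7]=20
12. P0: load  L7  bus=[BusRd]  L7: P0=S P1=I P2=O  mem[L7]=20
13. P1: load  L7  bus=[BusRd]  L7: P0=S P1=S P2=O  mem[L7]=20
14. P2: load  L7  bus=[-]  L7: P0=S P1=S P2=O  mem[L7]=20
15. P1: store L7 := 61  bus=[BusUpgr,Flush]  L7: P0=I P1=M P2=I  mem[L7]=35
16. P0: load  L3  bus=[-]  L3: P0=M P1=I P2=I  mem[L3]=14
17. P0: load  L7  bus=[BusRd]  L7: P0=S P1=O P2=I  mem[L7]=35
18. P0: load  L3  bus=[-]  L3: P0=M P1=I P2=I  mem[L3]=14

state = M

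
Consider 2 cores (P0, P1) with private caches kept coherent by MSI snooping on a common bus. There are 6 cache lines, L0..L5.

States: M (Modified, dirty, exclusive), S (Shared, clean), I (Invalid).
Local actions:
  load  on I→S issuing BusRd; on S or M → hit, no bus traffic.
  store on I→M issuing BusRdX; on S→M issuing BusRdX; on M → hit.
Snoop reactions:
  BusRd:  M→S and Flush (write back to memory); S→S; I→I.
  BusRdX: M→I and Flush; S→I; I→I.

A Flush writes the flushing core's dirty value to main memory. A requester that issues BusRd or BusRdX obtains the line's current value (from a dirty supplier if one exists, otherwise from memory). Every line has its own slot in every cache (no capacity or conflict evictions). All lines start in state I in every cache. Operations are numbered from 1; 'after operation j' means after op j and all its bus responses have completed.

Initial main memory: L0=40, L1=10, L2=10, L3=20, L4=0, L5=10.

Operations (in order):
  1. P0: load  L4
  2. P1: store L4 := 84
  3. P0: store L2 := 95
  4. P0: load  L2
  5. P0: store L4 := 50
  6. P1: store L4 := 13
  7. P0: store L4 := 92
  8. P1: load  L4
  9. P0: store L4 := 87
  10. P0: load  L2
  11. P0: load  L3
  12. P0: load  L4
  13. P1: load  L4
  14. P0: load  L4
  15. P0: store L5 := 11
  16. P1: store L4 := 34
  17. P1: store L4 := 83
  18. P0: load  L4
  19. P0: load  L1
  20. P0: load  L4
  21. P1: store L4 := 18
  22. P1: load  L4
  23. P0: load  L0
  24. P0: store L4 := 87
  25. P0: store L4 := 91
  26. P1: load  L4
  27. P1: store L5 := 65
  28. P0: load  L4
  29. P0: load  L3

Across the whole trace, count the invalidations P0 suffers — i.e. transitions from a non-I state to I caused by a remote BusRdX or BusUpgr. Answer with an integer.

  op1 P0: load  L4 → S/I on L4; bus BusRd; mem=0
  op2 P1: store L4 := 84 → I/M on L4; bus BusRdX; mem=0
  op3 P0: store L2 := 95 → M/I on L2; bus BusRdX; mem=10
  op4 P0: load  L2 → M/I on L2; bus (none); mem=10
  op5 P0: store L4 := 50 → M/I on L4; bus BusRdX Flush; mem=84
  op6 P1: store L4 := 13 → I/M on L4; bus BusRdX Flush; mem=50
  op7 P0: store L4 := 92 → M/I on L4; bus BusRdX Flush; mem=13
  op8 P1: load  L4 → S/S on L4; bus BusRd Flush; mem=92
  op9 P0: store L4 := 87 → M/I on L4; bus BusRdX; mem=92
  op10 P0: load  L2 → M/I on L2; bus (none); mem=10
  op11 P0: load  L3 → S/I on L3; bus BusRd; mem=20
  op12 P0: load  L4 → M/I on L4; bus (none); mem=92
  op13 P1: load  L4 → S/S on L4; bus BusRd Flush; mem=87
  op14 P0: load  L4 → S/S on L4; bus (none); mem=87
  op15 P0: store L5 := 11 → M/I on L5; bus BusRdX; mem=10
  op16 P1: store L4 := 34 → I/M on L4; bus BusRdX; mem=87
  op17 P1: store L4 := 83 → I/M on L4; bus (none); mem=87
  op18 P0: load  L4 → S/S on L4; bus BusRd Flush; mem=83
  op19 P0: load  L1 → S/I on L1; bus BusRd; mem=10
  op20 P0: load  L4 → S/S on L4; bus (none); mem=83
  op21 P1: store L4 := 18 → I/M on L4; bus BusRdX; mem=83
  op22 P1: load  L4 → I/M on L4; bus (none); mem=83
  op23 P0: load  L0 → S/I on L0; bus BusRd; mem=40
  op24 P0: store L4 := 87 → M/I on L4; bus BusRdX Flush; mem=18
  op25 P0: store L4 := 91 → M/I on L4; bus (none); mem=18
  op26 P1: load  L4 → S/S on L4; bus BusRd Flush; mem=91
  op27 P1: store L5 := 65 → I/M on L5; bus BusRdX Flush; mem=11
  op28 P0: load  L4 → S/S on L4; bus (none); mem=91
  op29 P0: load  L3 → S/I on L3; bus (none); mem=20

invalidations = 5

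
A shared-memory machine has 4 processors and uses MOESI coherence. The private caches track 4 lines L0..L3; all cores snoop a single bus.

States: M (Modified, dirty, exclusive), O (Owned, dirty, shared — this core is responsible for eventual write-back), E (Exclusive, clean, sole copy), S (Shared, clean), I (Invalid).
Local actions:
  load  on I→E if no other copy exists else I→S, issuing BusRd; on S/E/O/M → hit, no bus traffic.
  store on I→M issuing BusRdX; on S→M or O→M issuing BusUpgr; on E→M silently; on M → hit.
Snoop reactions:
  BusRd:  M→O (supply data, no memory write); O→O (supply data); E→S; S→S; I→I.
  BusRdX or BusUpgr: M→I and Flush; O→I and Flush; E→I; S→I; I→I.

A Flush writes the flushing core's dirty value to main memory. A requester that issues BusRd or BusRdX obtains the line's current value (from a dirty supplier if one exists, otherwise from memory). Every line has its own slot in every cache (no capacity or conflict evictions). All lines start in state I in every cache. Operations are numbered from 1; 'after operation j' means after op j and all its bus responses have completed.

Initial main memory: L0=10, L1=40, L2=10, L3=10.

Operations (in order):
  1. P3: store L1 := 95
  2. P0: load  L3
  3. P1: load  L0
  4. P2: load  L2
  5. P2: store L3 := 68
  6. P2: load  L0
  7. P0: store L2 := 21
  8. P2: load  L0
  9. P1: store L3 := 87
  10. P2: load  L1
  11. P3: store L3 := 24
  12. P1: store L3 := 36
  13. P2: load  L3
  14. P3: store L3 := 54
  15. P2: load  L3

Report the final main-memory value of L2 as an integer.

memory[L2] = 10

1. P3: store L1 := 95  bus=[BusRdX]  L1: P0=I P1=I P2=I P3=M  mem[L1]=40
2. P0: load  L3  bus=[BusRd]  L3: P0=E P1=I P2=I P3=I  mem[L3]=10
3. P1: load  L0  bus=[BusRd]  L0: P0=I P1=E P2=I P3=I  mem[L0]=10
4. P2: load  L2  bus=[BusRd]  L2: P0=I P1=I P2=E P3=I  mem[L2]=10
5. P2: store L3 := 68  bus=[BusRdX]  L3: P0=I P1=I P2=M P3=I  mem[L3]=10
6. P2: load  L0  bus=[BusRd]  L0: P0=I P1=S P2=S P3=I  mem[L0]=10
7. P0: store L2 := 21  bus=[BusRdX]  L2: P0=M P1=I P2=I P3=I  mem[L2]=10
8. P2: load  L0  bus=[-]  L0: P0=I P1=S P2=S P3=I  mem[L0]=10
9. P1: store L3 := 87  bus=[BusRdX,Flush]  L3: P0=I P1=M P2=I P3=I  mem[L3]=68
10. P2: load  L1  bus=[BusRd]  L1: P0=I P1=I P2=S P3=O  mem[L1]=40
11. P3: store L3 := 24  bus=[BusRdX,Flush]  L3: P0=I P1=I P2=I P3=M  mem[L3]=87
12. P1: store L3 := 36  bus=[BusRdX,Flush]  L3: P0=I P1=M P2=I P3=I  mem[L3]=24
13. P2: load  L3  bus=[BusRd]  L3: P0=I P1=O P2=S P3=I  mem[L3]=24
14. P3: store L3 := 54  bus=[BusRdX,Flush]  L3: P0=I P1=I P2=I P3=M  mem[L3]=36
15. P2: load  L3  bus=[BusRd]  L3: P0=I P1=I P2=S P3=O  mem[L3]=36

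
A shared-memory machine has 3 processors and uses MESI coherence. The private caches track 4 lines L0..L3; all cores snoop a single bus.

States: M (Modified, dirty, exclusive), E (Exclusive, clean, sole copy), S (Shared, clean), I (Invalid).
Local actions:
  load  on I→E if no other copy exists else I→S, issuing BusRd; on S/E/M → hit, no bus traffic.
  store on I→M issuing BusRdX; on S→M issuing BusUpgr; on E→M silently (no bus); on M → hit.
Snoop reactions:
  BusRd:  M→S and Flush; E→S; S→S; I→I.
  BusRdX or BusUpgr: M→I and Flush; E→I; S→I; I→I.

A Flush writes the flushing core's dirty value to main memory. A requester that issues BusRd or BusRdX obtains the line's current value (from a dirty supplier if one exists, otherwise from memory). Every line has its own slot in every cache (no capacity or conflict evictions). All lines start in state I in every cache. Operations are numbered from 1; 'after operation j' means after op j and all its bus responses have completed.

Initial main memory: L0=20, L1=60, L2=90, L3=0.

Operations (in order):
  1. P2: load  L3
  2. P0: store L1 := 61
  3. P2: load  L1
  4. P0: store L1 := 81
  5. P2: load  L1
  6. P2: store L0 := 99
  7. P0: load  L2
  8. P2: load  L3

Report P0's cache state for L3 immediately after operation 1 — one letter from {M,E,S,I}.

state = I

step 1: P2: load  L3  ⟶  IIE  (L3)  txn=BusRd  M[L3]=0
step 2: P0: store L1 := 61  ⟶  MII  (L1)  txn=BusRdX  M[L1]=60
step 3: P2: load  L1  ⟶  SIS  (L1)  txn=BusRd+Flush  M[L1]=61
step 4: P0: store L1 := 81  ⟶  MII  (L1)  txn=BusUpgr  M[L1]=61
step 5: P2: load  L1  ⟶  SIS  (L1)  txn=BusRd+Flush  M[L1]=81
step 6: P2: store L0 := 99  ⟶  IIM  (L0)  txn=BusRdX  M[L0]=20
step 7: P0: load  L2  ⟶  EII  (L2)  txn=BusRd  M[L2]=90
step 8: P2: load  L3  ⟶  IIE  (L3)  txn=∅  M[L3]=0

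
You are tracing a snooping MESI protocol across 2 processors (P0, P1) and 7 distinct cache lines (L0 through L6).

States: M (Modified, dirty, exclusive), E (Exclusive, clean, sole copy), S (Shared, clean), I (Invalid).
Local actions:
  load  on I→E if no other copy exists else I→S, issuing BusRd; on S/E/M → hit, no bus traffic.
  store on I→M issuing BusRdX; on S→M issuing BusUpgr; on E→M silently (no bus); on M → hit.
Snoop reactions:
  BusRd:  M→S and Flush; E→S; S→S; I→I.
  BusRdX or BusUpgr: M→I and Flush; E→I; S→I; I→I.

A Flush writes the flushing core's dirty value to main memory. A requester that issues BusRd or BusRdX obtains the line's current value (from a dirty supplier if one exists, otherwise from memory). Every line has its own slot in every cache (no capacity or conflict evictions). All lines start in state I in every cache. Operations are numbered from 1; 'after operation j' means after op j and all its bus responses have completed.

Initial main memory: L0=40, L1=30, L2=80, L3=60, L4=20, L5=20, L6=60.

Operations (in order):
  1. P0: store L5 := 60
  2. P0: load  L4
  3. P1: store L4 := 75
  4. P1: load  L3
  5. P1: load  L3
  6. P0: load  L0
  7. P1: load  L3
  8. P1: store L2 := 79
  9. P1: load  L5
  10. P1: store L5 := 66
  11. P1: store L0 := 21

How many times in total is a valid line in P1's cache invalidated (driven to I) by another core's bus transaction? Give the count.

invalidations = 0

step 1: P0: store L5 := 60  ⟶  MI  (L5)  txn=BusRdX  M[L5]=20
step 2: P0: load  L4  ⟶  EI  (L4)  txn=BusRd  M[L4]=20
step 3: P1: store L4 := 75  ⟶  IM  (L4)  txn=BusRdX  M[L4]=20
step 4: P1: load  L3  ⟶  IE  (L3)  txn=BusRd  M[L3]=60
step 5: P1: load  L3  ⟶  IE  (L3)  txn=∅  M[L3]=60
step 6: P0: load  L0  ⟶  EI  (L0)  txn=BusRd  M[L0]=40
step 7: P1: load  L3  ⟶  IE  (L3)  txn=∅  M[L3]=60
step 8: P1: store L2 := 79  ⟶  IM  (L2)  txn=BusRdX  M[L2]=80
step 9: P1: load  L5  ⟶  SS  (L5)  txn=BusRd+Flush  M[L5]=60
step 10: P1: store L5 := 66  ⟶  IM  (L5)  txn=BusUpgr  M[L5]=60
step 11: P1: store L0 := 21  ⟶  IM  (L0)  txn=BusRdX  M[L0]=40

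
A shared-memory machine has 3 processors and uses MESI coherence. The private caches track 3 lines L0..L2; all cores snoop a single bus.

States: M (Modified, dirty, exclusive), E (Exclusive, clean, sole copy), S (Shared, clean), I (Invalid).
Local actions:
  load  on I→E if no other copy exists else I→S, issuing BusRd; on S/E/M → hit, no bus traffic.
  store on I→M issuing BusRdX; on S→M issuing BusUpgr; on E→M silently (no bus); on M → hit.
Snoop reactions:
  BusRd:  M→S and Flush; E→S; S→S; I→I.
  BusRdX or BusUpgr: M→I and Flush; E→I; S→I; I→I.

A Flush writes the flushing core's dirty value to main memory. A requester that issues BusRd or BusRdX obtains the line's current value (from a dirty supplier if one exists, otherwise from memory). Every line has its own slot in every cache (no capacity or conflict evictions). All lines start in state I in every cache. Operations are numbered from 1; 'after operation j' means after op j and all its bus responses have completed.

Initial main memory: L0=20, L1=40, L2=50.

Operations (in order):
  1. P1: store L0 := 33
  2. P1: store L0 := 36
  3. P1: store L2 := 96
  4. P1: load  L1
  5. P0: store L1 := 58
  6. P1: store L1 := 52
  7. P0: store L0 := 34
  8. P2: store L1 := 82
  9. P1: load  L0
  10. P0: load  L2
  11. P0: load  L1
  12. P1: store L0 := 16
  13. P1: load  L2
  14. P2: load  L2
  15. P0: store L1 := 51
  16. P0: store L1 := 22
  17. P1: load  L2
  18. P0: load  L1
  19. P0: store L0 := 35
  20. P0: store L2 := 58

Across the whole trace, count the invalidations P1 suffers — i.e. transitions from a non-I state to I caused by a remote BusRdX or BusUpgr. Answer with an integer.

invalidations = 5

  op1 P1: store L0 := 33 → I/M/I on L0; bus BusRdX; mem=20
  op2 P1: store L0 := 36 → I/M/I on L0; bus (none); mem=20
  op3 P1: store L2 := 96 → I/M/I on L2; bus BusRdX; mem=50
  op4 P1: load  L1 → I/E/I on L1; bus BusRd; mem=40
  op5 P0: store L1 := 58 → M/I/I on L1; bus BusRdX; mem=40
  op6 P1: store L1 := 52 → I/M/I on L1; bus BusRdX Flush; mem=58
  op7 P0: store L0 := 34 → M/I/I on L0; bus BusRdX Flush; mem=36
  op8 P2: store L1 := 82 → I/I/M on L1; bus BusRdX Flush; mem=52
  op9 P1: load  L0 → S/S/I on L0; bus BusRd Flush; mem=34
  op10 P0: load  L2 → S/S/I on L2; bus BusRd Flush; mem=96
  op11 P0: load  L1 → S/I/S on L1; bus BusRd Flush; mem=82
  op12 P1: store L0 := 16 → I/M/I on L0; bus BusUpgr; mem=34
  op13 P1: load  L2 → S/S/I on L2; bus (none); mem=96
  op14 P2: load  L2 → S/S/S on L2; bus BusRd; mem=96
  op15 P0: store L1 := 51 → M/I/I on L1; bus BusUpgr; mem=82
  op16 P0: store L1 := 22 → M/I/I on L1; bus (none); mem=82
  op17 P1: load  L2 → S/S/S on L2; bus (none); mem=96
  op18 P0: load  L1 → M/I/I on L1; bus (none); mem=82
  op19 P0: store L0 := 35 → M/I/I on L0; bus BusRdX Flush; mem=16
  op20 P0: store L2 := 58 → M/I/I on L2; bus BusUpgr; mem=96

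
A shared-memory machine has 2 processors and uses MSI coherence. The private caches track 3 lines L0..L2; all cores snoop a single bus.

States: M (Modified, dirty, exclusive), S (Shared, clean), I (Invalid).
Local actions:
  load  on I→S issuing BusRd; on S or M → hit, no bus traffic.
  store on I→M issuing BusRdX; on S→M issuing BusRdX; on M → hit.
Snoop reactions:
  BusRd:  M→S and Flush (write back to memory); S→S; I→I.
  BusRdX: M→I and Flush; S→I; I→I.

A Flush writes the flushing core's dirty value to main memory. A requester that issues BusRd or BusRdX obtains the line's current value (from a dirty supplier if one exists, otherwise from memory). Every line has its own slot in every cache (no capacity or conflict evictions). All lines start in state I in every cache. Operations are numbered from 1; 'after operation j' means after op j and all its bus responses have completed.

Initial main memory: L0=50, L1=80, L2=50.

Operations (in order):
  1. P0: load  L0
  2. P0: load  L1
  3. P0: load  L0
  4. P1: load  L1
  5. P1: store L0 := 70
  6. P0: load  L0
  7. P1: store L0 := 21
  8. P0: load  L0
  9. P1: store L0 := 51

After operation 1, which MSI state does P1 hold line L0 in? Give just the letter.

state = I

[1] P0: load  L0 | P0:S(50), P1:I | bus: BusRd
[2] P0: load  L1 | P0:S(80), P1:I | bus: BusRd
[3] P0: load  L0 | P0:S(50), P1:I | bus: none
[4] P1: load  L1 | P0:S(80), P1:S(80) | bus: BusRd
[5] P1: store L0 := 70 | P0:I, P1:M(70) | bus: BusRdX
[6] P0: load  L0 | P0:S(70), P1:S(70) | bus: BusRd,Flush
[7] P1: store L0 := 21 | P0:I, P1:M(21) | bus: BusRdX
[8] P0: load  L0 | P0:S(21), P1:S(21) | bus: BusRd,Flush
[9] P1: store L0 := 51 | P0:I, P1:M(51) | bus: BusRdX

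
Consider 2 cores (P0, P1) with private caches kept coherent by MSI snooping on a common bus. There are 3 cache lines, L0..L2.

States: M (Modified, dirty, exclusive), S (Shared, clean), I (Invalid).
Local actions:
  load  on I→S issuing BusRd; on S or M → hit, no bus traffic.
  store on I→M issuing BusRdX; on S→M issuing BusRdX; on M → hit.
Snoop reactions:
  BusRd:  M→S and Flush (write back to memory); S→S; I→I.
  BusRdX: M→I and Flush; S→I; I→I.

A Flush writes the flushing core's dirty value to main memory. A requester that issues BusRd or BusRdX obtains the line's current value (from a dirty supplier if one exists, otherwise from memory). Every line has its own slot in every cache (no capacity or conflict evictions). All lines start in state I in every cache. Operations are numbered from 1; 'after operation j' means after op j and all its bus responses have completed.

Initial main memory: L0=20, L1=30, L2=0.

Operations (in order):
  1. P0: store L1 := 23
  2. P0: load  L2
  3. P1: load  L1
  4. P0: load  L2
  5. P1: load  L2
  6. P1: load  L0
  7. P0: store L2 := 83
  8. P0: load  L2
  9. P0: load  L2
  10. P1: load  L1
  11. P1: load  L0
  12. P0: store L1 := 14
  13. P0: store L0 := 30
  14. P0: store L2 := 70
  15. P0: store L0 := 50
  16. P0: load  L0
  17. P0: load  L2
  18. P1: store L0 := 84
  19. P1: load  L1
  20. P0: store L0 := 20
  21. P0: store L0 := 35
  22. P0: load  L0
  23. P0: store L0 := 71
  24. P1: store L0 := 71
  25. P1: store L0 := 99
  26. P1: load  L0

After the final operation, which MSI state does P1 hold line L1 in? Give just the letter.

[1] P0: store L1 := 23 | P0:M(23), P1:I | bus: BusRdX
[2] P0: load  L2 | P0:S(0), P1:I | bus: BusRd
[3] P1: load  L1 | P0:S(23), P1:S(23) | bus: BusRd,Flush
[4] P0: load  L2 | P0:S(0), P1:I | bus: none
[5] P1: load  L2 | P0:S(0), P1:S(0) | bus: BusRd
[6] P1: load  L0 | P0:I, P1:S(20) | bus: BusRd
[7] P0: store L2 := 83 | P0:M(83), P1:I | bus: BusRdX
[8] P0: load  L2 | P0:M(83), P1:I | bus: none
[9] P0: load  L2 | P0:M(83), P1:I | bus: none
[10] P1: load  L1 | P0:S(23), P1:S(23) | bus: none
[11] P1: load  L0 | P0:I, P1:S(20) | bus: none
[12] P0: store L1 := 14 | P0:M(14), P1:I | bus: BusRdX
[13] P0: store L0 := 30 | P0:M(30), P1:I | bus: BusRdX
[14] P0: store L2 := 70 | P0:M(70), P1:I | bus: none
[15] P0: store L0 := 50 | P0:M(50), P1:I | bus: none
[16] P0: load  L0 | P0:M(50), P1:I | bus: none
[17] P0: load  L2 | P0:M(70), P1:I | bus: none
[18] P1: store L0 := 84 | P0:I, P1:M(84) | bus: BusRdX,Flush
[19] P1: load  L1 | P0:S(14), P1:S(14) | bus: BusRd,Flush
[20] P0: store L0 := 20 | P0:M(20), P1:I | bus: BusRdX,Flush
[21] P0: store L0 := 35 | P0:M(35), P1:I | bus: none
[22] P0: load  L0 | P0:M(35), P1:I | bus: none
[23] P0: store L0 := 71 | P0:M(71), P1:I | bus: none
[24] P1: store L0 := 71 | P0:I, P1:M(71) | bus: BusRdX,Flush
[25] P1: store L0 := 99 | P0:I, P1:M(99) | bus: none
[26] P1: load  L0 | P0:I, P1:M(99) | bus: none

state = S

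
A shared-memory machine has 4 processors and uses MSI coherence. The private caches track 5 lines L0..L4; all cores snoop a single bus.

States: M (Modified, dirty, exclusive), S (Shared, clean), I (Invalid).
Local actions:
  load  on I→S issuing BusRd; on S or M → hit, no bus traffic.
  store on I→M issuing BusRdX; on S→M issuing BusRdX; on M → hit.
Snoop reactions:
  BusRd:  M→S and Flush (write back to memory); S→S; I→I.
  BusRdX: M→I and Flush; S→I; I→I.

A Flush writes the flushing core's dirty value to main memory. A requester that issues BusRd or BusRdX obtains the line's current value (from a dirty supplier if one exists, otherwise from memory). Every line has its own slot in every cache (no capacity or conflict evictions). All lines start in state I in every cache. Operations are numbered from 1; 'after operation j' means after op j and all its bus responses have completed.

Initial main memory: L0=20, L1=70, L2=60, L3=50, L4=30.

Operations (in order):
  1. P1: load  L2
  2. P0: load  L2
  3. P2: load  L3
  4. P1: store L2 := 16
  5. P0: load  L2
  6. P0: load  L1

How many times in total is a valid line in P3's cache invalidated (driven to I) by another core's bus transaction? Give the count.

1. P1: load  L2  bus=[BusRd]  L2: P0=I P1=S P2=I P3=I  mem[L2]=60
2. P0: load  L2  bus=[BusRd]  L2: P0=S P1=S P2=I P3=I  mem[L2]=60
3. P2: load  L3  bus=[BusRd]  L3: P0=I P1=I P2=S P3=I  mem[L3]=50
4. P1: store L2 := 16  bus=[BusRdX]  L2: P0=I P1=M P2=I P3=I  mem[L2]=60
5. P0: load  L2  bus=[BusRd,Flush]  L2: P0=S P1=S P2=I P3=I  mem[L2]=16
6. P0: load  L1  bus=[BusRd]  L1: P0=S P1=I P2=I P3=I  mem[L1]=70

invalidations = 0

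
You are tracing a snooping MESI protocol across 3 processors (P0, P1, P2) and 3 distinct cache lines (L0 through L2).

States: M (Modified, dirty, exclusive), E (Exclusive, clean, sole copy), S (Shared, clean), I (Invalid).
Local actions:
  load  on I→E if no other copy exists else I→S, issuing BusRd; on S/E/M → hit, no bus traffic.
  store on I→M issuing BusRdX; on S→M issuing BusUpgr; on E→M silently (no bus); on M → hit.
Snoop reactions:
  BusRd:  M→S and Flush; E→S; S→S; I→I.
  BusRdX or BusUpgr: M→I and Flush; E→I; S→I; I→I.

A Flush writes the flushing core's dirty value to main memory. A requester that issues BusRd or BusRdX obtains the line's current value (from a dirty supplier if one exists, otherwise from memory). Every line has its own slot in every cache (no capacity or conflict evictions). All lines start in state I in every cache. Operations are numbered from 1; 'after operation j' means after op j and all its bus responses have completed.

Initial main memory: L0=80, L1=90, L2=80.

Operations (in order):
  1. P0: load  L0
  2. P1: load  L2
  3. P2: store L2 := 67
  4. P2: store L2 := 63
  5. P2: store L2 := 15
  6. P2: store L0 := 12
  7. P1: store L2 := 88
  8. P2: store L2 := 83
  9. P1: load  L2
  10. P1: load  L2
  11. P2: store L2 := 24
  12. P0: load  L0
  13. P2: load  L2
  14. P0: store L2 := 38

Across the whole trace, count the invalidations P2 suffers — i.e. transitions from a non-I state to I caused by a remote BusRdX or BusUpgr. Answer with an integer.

  op1 P0: load  L0 → E/I/I on L0; bus BusRd; mem=80
  op2 P1: load  L2 → I/E/I on L2; bus BusRd; mem=80
  op3 P2: store L2 := 67 → I/I/M on L2; bus BusRdX; mem=80
  op4 P2: store L2 := 63 → I/I/M on L2; bus (none); mem=80
  op5 P2: store L2 := 15 → I/I/M on L2; bus (none); mem=80
  op6 P2: store L0 := 12 → I/I/M on L0; bus BusRdX; mem=80
  op7 P1: store L2 := 88 → I/M/I on L2; bus BusRdX Flush; mem=15
  op8 P2: store L2 := 83 → I/I/M on L2; bus BusRdX Flush; mem=88
  op9 P1: load  L2 → I/S/S on L2; bus BusRd Flush; mem=83
  op10 P1: load  L2 → I/S/S on L2; bus (none); mem=83
  op11 P2: store L2 := 24 → I/I/M on L2; bus BusUpgr; mem=83
  op12 P0: load  L0 → S/I/S on L0; bus BusRd Flush; mem=12
  op13 P2: load  L2 → I/I/M on L2; bus (none); mem=83
  op14 P0: store L2 := 38 → M/I/I on L2; bus BusRdX Flush; mem=24

invalidations = 2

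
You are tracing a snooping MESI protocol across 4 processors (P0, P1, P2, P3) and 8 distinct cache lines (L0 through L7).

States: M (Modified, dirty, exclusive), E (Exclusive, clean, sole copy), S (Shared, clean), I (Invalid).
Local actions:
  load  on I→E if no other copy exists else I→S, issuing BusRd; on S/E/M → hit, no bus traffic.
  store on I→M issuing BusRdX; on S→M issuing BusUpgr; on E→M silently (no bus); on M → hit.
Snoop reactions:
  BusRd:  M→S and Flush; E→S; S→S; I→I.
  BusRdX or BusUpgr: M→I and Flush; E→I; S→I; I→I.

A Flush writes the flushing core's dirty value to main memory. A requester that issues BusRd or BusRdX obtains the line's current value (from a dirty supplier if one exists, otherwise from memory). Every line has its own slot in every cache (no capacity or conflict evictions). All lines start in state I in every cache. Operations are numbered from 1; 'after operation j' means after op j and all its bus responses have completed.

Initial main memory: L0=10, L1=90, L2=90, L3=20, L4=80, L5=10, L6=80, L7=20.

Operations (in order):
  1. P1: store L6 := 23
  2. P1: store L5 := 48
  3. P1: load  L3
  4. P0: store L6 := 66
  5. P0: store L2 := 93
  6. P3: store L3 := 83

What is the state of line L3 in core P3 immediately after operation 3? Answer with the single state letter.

state = I

  op1 P1: store L6 := 23 → I/M/I/I on L6; bus BusRdX; mem=80
  op2 P1: store L5 := 48 → I/M/I/I on L5; bus BusRdX; mem=10
  op3 P1: load  L3 → I/E/I/I on L3; bus BusRd; mem=20
  op4 P0: store L6 := 66 → M/I/I/I on L6; bus BusRdX Flush; mem=23
  op5 P0: store L2 := 93 → M/I/I/I on L2; bus BusRdX; mem=90
  op6 P3: store L3 := 83 → I/I/I/M on L3; bus BusRdX; mem=20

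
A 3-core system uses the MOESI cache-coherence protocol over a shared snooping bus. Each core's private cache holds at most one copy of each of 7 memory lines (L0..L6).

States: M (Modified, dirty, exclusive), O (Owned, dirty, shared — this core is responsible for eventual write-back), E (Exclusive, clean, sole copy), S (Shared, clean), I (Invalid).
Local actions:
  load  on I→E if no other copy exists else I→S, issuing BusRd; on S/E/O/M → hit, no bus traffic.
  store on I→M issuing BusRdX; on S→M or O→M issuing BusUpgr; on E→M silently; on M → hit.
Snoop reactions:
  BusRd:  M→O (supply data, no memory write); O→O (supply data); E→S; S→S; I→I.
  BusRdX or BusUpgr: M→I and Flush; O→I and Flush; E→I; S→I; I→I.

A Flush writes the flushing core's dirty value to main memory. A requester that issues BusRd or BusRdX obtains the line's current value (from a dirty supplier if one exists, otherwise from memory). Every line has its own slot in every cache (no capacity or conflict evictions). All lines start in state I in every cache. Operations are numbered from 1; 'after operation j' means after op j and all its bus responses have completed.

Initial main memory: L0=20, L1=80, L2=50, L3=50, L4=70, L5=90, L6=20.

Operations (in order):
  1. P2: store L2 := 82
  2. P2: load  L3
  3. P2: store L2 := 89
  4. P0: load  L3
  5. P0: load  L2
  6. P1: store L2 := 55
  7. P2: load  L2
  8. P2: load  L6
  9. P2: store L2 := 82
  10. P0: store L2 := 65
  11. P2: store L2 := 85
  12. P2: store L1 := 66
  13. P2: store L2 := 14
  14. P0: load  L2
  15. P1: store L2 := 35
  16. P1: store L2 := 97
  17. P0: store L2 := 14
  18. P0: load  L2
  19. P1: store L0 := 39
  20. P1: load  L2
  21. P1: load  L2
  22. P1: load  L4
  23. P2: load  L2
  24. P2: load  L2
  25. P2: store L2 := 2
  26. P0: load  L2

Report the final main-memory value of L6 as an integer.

memory[L6] = 20

  op1 P2: store L2 := 82 → I/I/M on L2; bus BusRdX; mem=50
  op2 P2: load  L3 → I/I/E on L3; bus BusRd; mem=50
  op3 P2: store L2 := 89 → I/I/M on L2; bus (none); mem=50
  op4 P0: load  L3 → S/I/S on L3; bus BusRd; mem=50
  op5 P0: load  L2 → S/I/O on L2; bus BusRd; mem=50
  op6 P1: store L2 := 55 → I/M/I on L2; bus BusRdX Flush; mem=89
  op7 P2: load  L2 → I/O/S on L2; bus BusRd; mem=89
  op8 P2: load  L6 → I/I/E on L6; bus BusRd; mem=20
  op9 P2: store L2 := 82 → I/I/M on L2; bus BusUpgr Flush; mem=55
  op10 P0: store L2 := 65 → M/I/I on L2; bus BusRdX Flush; mem=82
  op11 P2: store L2 := 85 → I/I/M on L2; bus BusRdX Flush; mem=65
  op12 P2: store L1 := 66 → I/I/M on L1; bus BusRdX; mem=80
  op13 P2: store L2 := 14 → I/I/M on L2; bus (none); mem=65
  op14 P0: load  L2 → S/I/O on L2; bus BusRd; mem=65
  op15 P1: store L2 := 35 → I/M/I on L2; bus BusRdX Flush; mem=14
  op16 P1: store L2 := 97 → I/M/I on L2; bus (none); mem=14
  op17 P0: store L2 := 14 → M/I/I on L2; bus BusRdX Flush; mem=97
  op18 P0: load  L2 → M/I/I on L2; bus (none); mem=97
  op19 P1: store L0 := 39 → I/M/I on L0; bus BusRdX; mem=20
  op20 P1: load  L2 → O/S/I on L2; bus BusRd; mem=97
  op21 P1: load  L2 → O/S/I on L2; bus (none); mem=97
  op22 P1: load  L4 → I/E/I on L4; bus BusRd; mem=70
  op23 P2: load  L2 → O/S/S on L2; bus BusRd; mem=97
  op24 P2: load  L2 → O/S/S on L2; bus (none); mem=97
  op25 P2: store L2 := 2 → I/I/M on L2; bus BusUpgr Flush; mem=14
  op26 P0: load  L2 → S/I/O on L2; bus BusRd; mem=14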